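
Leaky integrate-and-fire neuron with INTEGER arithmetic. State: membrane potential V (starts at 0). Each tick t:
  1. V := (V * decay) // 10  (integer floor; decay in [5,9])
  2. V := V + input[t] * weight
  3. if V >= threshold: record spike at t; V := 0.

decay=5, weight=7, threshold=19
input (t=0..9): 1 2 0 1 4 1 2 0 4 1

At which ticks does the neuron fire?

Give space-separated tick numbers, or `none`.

t=0: input=1 -> V=7
t=1: input=2 -> V=17
t=2: input=0 -> V=8
t=3: input=1 -> V=11
t=4: input=4 -> V=0 FIRE
t=5: input=1 -> V=7
t=6: input=2 -> V=17
t=7: input=0 -> V=8
t=8: input=4 -> V=0 FIRE
t=9: input=1 -> V=7

Answer: 4 8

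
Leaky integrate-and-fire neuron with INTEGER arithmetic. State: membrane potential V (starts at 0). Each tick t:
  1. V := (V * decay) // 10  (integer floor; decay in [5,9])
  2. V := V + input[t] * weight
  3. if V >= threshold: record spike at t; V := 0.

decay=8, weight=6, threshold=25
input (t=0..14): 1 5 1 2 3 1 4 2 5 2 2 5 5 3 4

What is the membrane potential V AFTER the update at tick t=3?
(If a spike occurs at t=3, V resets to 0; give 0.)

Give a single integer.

Answer: 16

Derivation:
t=0: input=1 -> V=6
t=1: input=5 -> V=0 FIRE
t=2: input=1 -> V=6
t=3: input=2 -> V=16
t=4: input=3 -> V=0 FIRE
t=5: input=1 -> V=6
t=6: input=4 -> V=0 FIRE
t=7: input=2 -> V=12
t=8: input=5 -> V=0 FIRE
t=9: input=2 -> V=12
t=10: input=2 -> V=21
t=11: input=5 -> V=0 FIRE
t=12: input=5 -> V=0 FIRE
t=13: input=3 -> V=18
t=14: input=4 -> V=0 FIRE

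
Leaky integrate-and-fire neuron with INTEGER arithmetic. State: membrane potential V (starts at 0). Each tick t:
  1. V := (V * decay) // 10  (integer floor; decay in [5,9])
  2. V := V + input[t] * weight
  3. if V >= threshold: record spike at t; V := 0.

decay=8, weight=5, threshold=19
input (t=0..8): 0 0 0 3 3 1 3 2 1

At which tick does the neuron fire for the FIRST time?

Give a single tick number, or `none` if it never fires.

Answer: 4

Derivation:
t=0: input=0 -> V=0
t=1: input=0 -> V=0
t=2: input=0 -> V=0
t=3: input=3 -> V=15
t=4: input=3 -> V=0 FIRE
t=5: input=1 -> V=5
t=6: input=3 -> V=0 FIRE
t=7: input=2 -> V=10
t=8: input=1 -> V=13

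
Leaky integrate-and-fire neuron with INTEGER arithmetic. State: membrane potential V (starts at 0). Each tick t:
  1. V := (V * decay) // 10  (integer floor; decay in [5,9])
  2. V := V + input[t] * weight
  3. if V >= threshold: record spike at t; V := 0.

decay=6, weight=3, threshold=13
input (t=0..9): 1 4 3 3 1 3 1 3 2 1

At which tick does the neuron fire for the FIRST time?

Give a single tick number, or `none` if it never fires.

Answer: 1

Derivation:
t=0: input=1 -> V=3
t=1: input=4 -> V=0 FIRE
t=2: input=3 -> V=9
t=3: input=3 -> V=0 FIRE
t=4: input=1 -> V=3
t=5: input=3 -> V=10
t=6: input=1 -> V=9
t=7: input=3 -> V=0 FIRE
t=8: input=2 -> V=6
t=9: input=1 -> V=6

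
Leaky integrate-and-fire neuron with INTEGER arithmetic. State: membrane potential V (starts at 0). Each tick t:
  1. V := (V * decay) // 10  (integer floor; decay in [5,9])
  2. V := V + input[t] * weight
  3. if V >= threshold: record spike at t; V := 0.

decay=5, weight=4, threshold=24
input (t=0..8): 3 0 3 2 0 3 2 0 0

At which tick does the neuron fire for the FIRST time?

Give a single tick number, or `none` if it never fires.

Answer: none

Derivation:
t=0: input=3 -> V=12
t=1: input=0 -> V=6
t=2: input=3 -> V=15
t=3: input=2 -> V=15
t=4: input=0 -> V=7
t=5: input=3 -> V=15
t=6: input=2 -> V=15
t=7: input=0 -> V=7
t=8: input=0 -> V=3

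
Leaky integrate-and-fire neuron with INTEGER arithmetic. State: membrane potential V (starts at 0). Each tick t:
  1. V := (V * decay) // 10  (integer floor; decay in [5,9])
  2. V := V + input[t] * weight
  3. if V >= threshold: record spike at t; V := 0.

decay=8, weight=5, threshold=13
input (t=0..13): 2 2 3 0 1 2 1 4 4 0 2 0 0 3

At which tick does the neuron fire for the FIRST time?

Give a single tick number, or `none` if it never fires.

Answer: 1

Derivation:
t=0: input=2 -> V=10
t=1: input=2 -> V=0 FIRE
t=2: input=3 -> V=0 FIRE
t=3: input=0 -> V=0
t=4: input=1 -> V=5
t=5: input=2 -> V=0 FIRE
t=6: input=1 -> V=5
t=7: input=4 -> V=0 FIRE
t=8: input=4 -> V=0 FIRE
t=9: input=0 -> V=0
t=10: input=2 -> V=10
t=11: input=0 -> V=8
t=12: input=0 -> V=6
t=13: input=3 -> V=0 FIRE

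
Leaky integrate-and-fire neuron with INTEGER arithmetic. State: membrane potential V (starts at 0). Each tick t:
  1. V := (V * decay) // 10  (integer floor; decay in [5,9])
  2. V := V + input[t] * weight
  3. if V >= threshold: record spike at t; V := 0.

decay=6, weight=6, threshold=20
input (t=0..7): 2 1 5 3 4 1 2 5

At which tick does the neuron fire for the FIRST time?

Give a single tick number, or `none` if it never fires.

t=0: input=2 -> V=12
t=1: input=1 -> V=13
t=2: input=5 -> V=0 FIRE
t=3: input=3 -> V=18
t=4: input=4 -> V=0 FIRE
t=5: input=1 -> V=6
t=6: input=2 -> V=15
t=7: input=5 -> V=0 FIRE

Answer: 2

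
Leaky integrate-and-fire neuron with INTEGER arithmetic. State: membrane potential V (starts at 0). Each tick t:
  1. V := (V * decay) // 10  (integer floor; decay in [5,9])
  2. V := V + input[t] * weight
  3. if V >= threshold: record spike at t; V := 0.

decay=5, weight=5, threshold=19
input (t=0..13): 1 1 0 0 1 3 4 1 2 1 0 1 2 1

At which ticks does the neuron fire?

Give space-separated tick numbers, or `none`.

t=0: input=1 -> V=5
t=1: input=1 -> V=7
t=2: input=0 -> V=3
t=3: input=0 -> V=1
t=4: input=1 -> V=5
t=5: input=3 -> V=17
t=6: input=4 -> V=0 FIRE
t=7: input=1 -> V=5
t=8: input=2 -> V=12
t=9: input=1 -> V=11
t=10: input=0 -> V=5
t=11: input=1 -> V=7
t=12: input=2 -> V=13
t=13: input=1 -> V=11

Answer: 6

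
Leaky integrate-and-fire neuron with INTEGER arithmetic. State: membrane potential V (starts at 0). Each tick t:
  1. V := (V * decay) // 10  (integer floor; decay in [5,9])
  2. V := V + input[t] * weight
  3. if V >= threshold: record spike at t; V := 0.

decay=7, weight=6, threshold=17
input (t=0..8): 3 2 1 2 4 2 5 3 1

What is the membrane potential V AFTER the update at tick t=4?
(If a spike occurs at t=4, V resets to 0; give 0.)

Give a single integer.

Answer: 0

Derivation:
t=0: input=3 -> V=0 FIRE
t=1: input=2 -> V=12
t=2: input=1 -> V=14
t=3: input=2 -> V=0 FIRE
t=4: input=4 -> V=0 FIRE
t=5: input=2 -> V=12
t=6: input=5 -> V=0 FIRE
t=7: input=3 -> V=0 FIRE
t=8: input=1 -> V=6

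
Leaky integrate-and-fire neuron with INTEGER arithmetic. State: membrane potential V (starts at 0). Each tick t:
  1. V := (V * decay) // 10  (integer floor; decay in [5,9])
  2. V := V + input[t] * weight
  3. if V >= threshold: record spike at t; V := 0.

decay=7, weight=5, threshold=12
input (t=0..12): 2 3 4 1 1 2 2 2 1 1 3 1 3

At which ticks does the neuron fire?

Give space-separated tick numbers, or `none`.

Answer: 1 2 5 7 10 12

Derivation:
t=0: input=2 -> V=10
t=1: input=3 -> V=0 FIRE
t=2: input=4 -> V=0 FIRE
t=3: input=1 -> V=5
t=4: input=1 -> V=8
t=5: input=2 -> V=0 FIRE
t=6: input=2 -> V=10
t=7: input=2 -> V=0 FIRE
t=8: input=1 -> V=5
t=9: input=1 -> V=8
t=10: input=3 -> V=0 FIRE
t=11: input=1 -> V=5
t=12: input=3 -> V=0 FIRE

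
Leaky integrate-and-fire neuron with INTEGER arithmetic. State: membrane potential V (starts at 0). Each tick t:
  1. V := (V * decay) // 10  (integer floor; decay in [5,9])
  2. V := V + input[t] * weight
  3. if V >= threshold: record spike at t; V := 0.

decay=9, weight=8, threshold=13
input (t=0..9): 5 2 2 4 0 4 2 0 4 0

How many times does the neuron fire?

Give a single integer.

t=0: input=5 -> V=0 FIRE
t=1: input=2 -> V=0 FIRE
t=2: input=2 -> V=0 FIRE
t=3: input=4 -> V=0 FIRE
t=4: input=0 -> V=0
t=5: input=4 -> V=0 FIRE
t=6: input=2 -> V=0 FIRE
t=7: input=0 -> V=0
t=8: input=4 -> V=0 FIRE
t=9: input=0 -> V=0

Answer: 7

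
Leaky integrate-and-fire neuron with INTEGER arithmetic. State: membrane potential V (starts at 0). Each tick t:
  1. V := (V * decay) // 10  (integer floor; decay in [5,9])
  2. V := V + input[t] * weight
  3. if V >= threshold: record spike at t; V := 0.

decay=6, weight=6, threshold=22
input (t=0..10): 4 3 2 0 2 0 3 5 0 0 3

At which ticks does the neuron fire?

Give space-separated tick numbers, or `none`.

Answer: 0 2 6 7

Derivation:
t=0: input=4 -> V=0 FIRE
t=1: input=3 -> V=18
t=2: input=2 -> V=0 FIRE
t=3: input=0 -> V=0
t=4: input=2 -> V=12
t=5: input=0 -> V=7
t=6: input=3 -> V=0 FIRE
t=7: input=5 -> V=0 FIRE
t=8: input=0 -> V=0
t=9: input=0 -> V=0
t=10: input=3 -> V=18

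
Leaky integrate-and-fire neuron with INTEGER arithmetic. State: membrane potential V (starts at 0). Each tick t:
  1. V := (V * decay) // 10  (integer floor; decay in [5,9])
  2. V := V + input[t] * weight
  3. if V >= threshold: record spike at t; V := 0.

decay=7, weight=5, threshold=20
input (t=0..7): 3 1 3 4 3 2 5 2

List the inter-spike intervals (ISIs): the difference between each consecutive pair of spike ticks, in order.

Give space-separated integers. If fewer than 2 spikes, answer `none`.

Answer: 1 2 1

Derivation:
t=0: input=3 -> V=15
t=1: input=1 -> V=15
t=2: input=3 -> V=0 FIRE
t=3: input=4 -> V=0 FIRE
t=4: input=3 -> V=15
t=5: input=2 -> V=0 FIRE
t=6: input=5 -> V=0 FIRE
t=7: input=2 -> V=10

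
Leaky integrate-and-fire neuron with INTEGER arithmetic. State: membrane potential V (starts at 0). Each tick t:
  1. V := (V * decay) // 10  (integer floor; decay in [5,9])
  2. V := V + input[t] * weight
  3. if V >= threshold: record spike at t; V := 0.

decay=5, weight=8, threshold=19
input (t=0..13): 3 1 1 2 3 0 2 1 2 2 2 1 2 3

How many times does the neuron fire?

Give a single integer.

Answer: 7

Derivation:
t=0: input=3 -> V=0 FIRE
t=1: input=1 -> V=8
t=2: input=1 -> V=12
t=3: input=2 -> V=0 FIRE
t=4: input=3 -> V=0 FIRE
t=5: input=0 -> V=0
t=6: input=2 -> V=16
t=7: input=1 -> V=16
t=8: input=2 -> V=0 FIRE
t=9: input=2 -> V=16
t=10: input=2 -> V=0 FIRE
t=11: input=1 -> V=8
t=12: input=2 -> V=0 FIRE
t=13: input=3 -> V=0 FIRE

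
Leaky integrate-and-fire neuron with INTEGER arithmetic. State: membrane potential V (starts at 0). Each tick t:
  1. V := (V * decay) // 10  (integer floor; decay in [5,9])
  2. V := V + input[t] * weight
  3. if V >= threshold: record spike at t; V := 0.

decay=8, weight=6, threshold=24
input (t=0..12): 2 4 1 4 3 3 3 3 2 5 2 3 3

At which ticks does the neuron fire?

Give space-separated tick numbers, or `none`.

Answer: 1 3 5 7 9 11

Derivation:
t=0: input=2 -> V=12
t=1: input=4 -> V=0 FIRE
t=2: input=1 -> V=6
t=3: input=4 -> V=0 FIRE
t=4: input=3 -> V=18
t=5: input=3 -> V=0 FIRE
t=6: input=3 -> V=18
t=7: input=3 -> V=0 FIRE
t=8: input=2 -> V=12
t=9: input=5 -> V=0 FIRE
t=10: input=2 -> V=12
t=11: input=3 -> V=0 FIRE
t=12: input=3 -> V=18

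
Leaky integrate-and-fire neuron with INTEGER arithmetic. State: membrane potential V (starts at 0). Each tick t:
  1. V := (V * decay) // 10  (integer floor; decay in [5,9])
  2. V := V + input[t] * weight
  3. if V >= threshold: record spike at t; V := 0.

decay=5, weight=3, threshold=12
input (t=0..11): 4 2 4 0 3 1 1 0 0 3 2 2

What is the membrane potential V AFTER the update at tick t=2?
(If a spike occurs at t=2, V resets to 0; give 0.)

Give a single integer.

t=0: input=4 -> V=0 FIRE
t=1: input=2 -> V=6
t=2: input=4 -> V=0 FIRE
t=3: input=0 -> V=0
t=4: input=3 -> V=9
t=5: input=1 -> V=7
t=6: input=1 -> V=6
t=7: input=0 -> V=3
t=8: input=0 -> V=1
t=9: input=3 -> V=9
t=10: input=2 -> V=10
t=11: input=2 -> V=11

Answer: 0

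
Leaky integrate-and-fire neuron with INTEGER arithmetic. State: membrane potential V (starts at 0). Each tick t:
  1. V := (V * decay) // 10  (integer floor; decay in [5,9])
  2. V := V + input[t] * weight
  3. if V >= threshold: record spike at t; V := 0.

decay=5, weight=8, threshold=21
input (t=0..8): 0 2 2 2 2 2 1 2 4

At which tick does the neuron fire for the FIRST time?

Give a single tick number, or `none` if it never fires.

t=0: input=0 -> V=0
t=1: input=2 -> V=16
t=2: input=2 -> V=0 FIRE
t=3: input=2 -> V=16
t=4: input=2 -> V=0 FIRE
t=5: input=2 -> V=16
t=6: input=1 -> V=16
t=7: input=2 -> V=0 FIRE
t=8: input=4 -> V=0 FIRE

Answer: 2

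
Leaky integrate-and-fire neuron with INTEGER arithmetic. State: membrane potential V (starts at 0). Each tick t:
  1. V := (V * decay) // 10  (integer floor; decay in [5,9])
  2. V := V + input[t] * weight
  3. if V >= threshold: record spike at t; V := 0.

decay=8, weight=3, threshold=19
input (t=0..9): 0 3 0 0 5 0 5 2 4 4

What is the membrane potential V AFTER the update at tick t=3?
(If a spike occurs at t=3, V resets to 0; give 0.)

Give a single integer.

t=0: input=0 -> V=0
t=1: input=3 -> V=9
t=2: input=0 -> V=7
t=3: input=0 -> V=5
t=4: input=5 -> V=0 FIRE
t=5: input=0 -> V=0
t=6: input=5 -> V=15
t=7: input=2 -> V=18
t=8: input=4 -> V=0 FIRE
t=9: input=4 -> V=12

Answer: 5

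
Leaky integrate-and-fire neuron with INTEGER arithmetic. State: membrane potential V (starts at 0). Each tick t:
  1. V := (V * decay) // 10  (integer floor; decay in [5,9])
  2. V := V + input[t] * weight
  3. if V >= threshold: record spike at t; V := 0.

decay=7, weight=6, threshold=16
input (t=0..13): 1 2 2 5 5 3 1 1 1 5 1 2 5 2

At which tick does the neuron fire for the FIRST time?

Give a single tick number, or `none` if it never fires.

Answer: 1

Derivation:
t=0: input=1 -> V=6
t=1: input=2 -> V=0 FIRE
t=2: input=2 -> V=12
t=3: input=5 -> V=0 FIRE
t=4: input=5 -> V=0 FIRE
t=5: input=3 -> V=0 FIRE
t=6: input=1 -> V=6
t=7: input=1 -> V=10
t=8: input=1 -> V=13
t=9: input=5 -> V=0 FIRE
t=10: input=1 -> V=6
t=11: input=2 -> V=0 FIRE
t=12: input=5 -> V=0 FIRE
t=13: input=2 -> V=12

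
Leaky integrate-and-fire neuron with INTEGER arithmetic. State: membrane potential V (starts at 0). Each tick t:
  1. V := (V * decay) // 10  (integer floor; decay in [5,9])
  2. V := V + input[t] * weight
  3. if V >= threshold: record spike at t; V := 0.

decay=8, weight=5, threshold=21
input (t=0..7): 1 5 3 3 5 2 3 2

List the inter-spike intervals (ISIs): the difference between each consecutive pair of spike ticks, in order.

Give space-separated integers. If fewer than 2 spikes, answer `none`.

t=0: input=1 -> V=5
t=1: input=5 -> V=0 FIRE
t=2: input=3 -> V=15
t=3: input=3 -> V=0 FIRE
t=4: input=5 -> V=0 FIRE
t=5: input=2 -> V=10
t=6: input=3 -> V=0 FIRE
t=7: input=2 -> V=10

Answer: 2 1 2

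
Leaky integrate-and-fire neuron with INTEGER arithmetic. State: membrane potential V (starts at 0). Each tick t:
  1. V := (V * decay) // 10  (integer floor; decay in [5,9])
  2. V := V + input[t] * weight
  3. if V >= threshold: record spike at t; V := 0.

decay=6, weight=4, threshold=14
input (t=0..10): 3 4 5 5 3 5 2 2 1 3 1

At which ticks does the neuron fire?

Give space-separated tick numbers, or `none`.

t=0: input=3 -> V=12
t=1: input=4 -> V=0 FIRE
t=2: input=5 -> V=0 FIRE
t=3: input=5 -> V=0 FIRE
t=4: input=3 -> V=12
t=5: input=5 -> V=0 FIRE
t=6: input=2 -> V=8
t=7: input=2 -> V=12
t=8: input=1 -> V=11
t=9: input=3 -> V=0 FIRE
t=10: input=1 -> V=4

Answer: 1 2 3 5 9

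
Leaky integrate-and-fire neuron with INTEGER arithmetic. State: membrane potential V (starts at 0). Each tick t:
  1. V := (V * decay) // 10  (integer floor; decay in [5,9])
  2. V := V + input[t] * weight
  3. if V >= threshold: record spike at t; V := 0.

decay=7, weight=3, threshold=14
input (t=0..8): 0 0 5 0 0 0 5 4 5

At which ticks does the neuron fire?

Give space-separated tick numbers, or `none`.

t=0: input=0 -> V=0
t=1: input=0 -> V=0
t=2: input=5 -> V=0 FIRE
t=3: input=0 -> V=0
t=4: input=0 -> V=0
t=5: input=0 -> V=0
t=6: input=5 -> V=0 FIRE
t=7: input=4 -> V=12
t=8: input=5 -> V=0 FIRE

Answer: 2 6 8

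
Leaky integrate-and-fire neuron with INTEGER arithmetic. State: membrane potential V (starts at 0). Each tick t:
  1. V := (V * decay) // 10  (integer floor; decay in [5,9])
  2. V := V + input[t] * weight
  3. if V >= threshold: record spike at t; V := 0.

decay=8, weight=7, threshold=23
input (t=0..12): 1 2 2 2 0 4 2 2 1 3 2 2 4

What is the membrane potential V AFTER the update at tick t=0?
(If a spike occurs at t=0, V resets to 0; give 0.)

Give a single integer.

t=0: input=1 -> V=7
t=1: input=2 -> V=19
t=2: input=2 -> V=0 FIRE
t=3: input=2 -> V=14
t=4: input=0 -> V=11
t=5: input=4 -> V=0 FIRE
t=6: input=2 -> V=14
t=7: input=2 -> V=0 FIRE
t=8: input=1 -> V=7
t=9: input=3 -> V=0 FIRE
t=10: input=2 -> V=14
t=11: input=2 -> V=0 FIRE
t=12: input=4 -> V=0 FIRE

Answer: 7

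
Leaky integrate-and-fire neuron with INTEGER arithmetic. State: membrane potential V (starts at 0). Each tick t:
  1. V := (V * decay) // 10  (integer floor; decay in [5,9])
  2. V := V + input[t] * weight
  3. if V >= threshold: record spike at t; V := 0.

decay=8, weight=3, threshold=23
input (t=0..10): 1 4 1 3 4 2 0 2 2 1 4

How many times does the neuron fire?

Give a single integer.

Answer: 1

Derivation:
t=0: input=1 -> V=3
t=1: input=4 -> V=14
t=2: input=1 -> V=14
t=3: input=3 -> V=20
t=4: input=4 -> V=0 FIRE
t=5: input=2 -> V=6
t=6: input=0 -> V=4
t=7: input=2 -> V=9
t=8: input=2 -> V=13
t=9: input=1 -> V=13
t=10: input=4 -> V=22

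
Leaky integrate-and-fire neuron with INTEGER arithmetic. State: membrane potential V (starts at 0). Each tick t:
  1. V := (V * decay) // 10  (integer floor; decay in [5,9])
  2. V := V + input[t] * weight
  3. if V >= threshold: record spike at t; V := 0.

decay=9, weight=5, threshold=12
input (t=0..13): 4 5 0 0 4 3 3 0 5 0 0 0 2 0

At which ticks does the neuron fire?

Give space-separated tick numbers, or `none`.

Answer: 0 1 4 5 6 8

Derivation:
t=0: input=4 -> V=0 FIRE
t=1: input=5 -> V=0 FIRE
t=2: input=0 -> V=0
t=3: input=0 -> V=0
t=4: input=4 -> V=0 FIRE
t=5: input=3 -> V=0 FIRE
t=6: input=3 -> V=0 FIRE
t=7: input=0 -> V=0
t=8: input=5 -> V=0 FIRE
t=9: input=0 -> V=0
t=10: input=0 -> V=0
t=11: input=0 -> V=0
t=12: input=2 -> V=10
t=13: input=0 -> V=9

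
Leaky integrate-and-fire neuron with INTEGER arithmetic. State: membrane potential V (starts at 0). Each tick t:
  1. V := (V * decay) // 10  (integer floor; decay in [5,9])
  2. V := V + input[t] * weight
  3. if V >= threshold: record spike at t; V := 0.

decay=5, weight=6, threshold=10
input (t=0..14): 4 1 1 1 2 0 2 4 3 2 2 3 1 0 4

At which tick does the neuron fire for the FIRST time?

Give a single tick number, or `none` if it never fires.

t=0: input=4 -> V=0 FIRE
t=1: input=1 -> V=6
t=2: input=1 -> V=9
t=3: input=1 -> V=0 FIRE
t=4: input=2 -> V=0 FIRE
t=5: input=0 -> V=0
t=6: input=2 -> V=0 FIRE
t=7: input=4 -> V=0 FIRE
t=8: input=3 -> V=0 FIRE
t=9: input=2 -> V=0 FIRE
t=10: input=2 -> V=0 FIRE
t=11: input=3 -> V=0 FIRE
t=12: input=1 -> V=6
t=13: input=0 -> V=3
t=14: input=4 -> V=0 FIRE

Answer: 0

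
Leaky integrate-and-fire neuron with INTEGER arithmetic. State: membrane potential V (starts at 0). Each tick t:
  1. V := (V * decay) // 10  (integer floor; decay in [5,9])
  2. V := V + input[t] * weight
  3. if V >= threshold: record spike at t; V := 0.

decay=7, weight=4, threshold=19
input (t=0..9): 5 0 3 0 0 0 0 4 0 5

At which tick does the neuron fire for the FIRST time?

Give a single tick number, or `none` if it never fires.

t=0: input=5 -> V=0 FIRE
t=1: input=0 -> V=0
t=2: input=3 -> V=12
t=3: input=0 -> V=8
t=4: input=0 -> V=5
t=5: input=0 -> V=3
t=6: input=0 -> V=2
t=7: input=4 -> V=17
t=8: input=0 -> V=11
t=9: input=5 -> V=0 FIRE

Answer: 0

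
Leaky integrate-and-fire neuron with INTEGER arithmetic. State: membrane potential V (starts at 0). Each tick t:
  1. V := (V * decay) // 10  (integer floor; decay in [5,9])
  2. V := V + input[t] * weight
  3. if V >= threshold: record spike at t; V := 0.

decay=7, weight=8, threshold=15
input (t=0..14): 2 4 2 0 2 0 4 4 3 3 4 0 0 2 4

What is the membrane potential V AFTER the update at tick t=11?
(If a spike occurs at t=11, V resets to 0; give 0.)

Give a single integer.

t=0: input=2 -> V=0 FIRE
t=1: input=4 -> V=0 FIRE
t=2: input=2 -> V=0 FIRE
t=3: input=0 -> V=0
t=4: input=2 -> V=0 FIRE
t=5: input=0 -> V=0
t=6: input=4 -> V=0 FIRE
t=7: input=4 -> V=0 FIRE
t=8: input=3 -> V=0 FIRE
t=9: input=3 -> V=0 FIRE
t=10: input=4 -> V=0 FIRE
t=11: input=0 -> V=0
t=12: input=0 -> V=0
t=13: input=2 -> V=0 FIRE
t=14: input=4 -> V=0 FIRE

Answer: 0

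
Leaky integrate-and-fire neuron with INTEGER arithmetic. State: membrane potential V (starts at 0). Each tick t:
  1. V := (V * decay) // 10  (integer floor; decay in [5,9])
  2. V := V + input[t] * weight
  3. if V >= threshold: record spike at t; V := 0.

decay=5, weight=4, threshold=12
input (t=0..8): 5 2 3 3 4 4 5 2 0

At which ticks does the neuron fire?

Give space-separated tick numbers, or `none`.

Answer: 0 2 3 4 5 6

Derivation:
t=0: input=5 -> V=0 FIRE
t=1: input=2 -> V=8
t=2: input=3 -> V=0 FIRE
t=3: input=3 -> V=0 FIRE
t=4: input=4 -> V=0 FIRE
t=5: input=4 -> V=0 FIRE
t=6: input=5 -> V=0 FIRE
t=7: input=2 -> V=8
t=8: input=0 -> V=4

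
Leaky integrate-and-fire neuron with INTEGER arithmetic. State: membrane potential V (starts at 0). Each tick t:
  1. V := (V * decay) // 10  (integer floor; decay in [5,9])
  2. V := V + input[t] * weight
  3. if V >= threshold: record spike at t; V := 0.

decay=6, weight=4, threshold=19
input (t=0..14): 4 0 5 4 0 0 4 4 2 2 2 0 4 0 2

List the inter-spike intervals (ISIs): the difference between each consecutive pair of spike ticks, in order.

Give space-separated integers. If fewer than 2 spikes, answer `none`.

t=0: input=4 -> V=16
t=1: input=0 -> V=9
t=2: input=5 -> V=0 FIRE
t=3: input=4 -> V=16
t=4: input=0 -> V=9
t=5: input=0 -> V=5
t=6: input=4 -> V=0 FIRE
t=7: input=4 -> V=16
t=8: input=2 -> V=17
t=9: input=2 -> V=18
t=10: input=2 -> V=18
t=11: input=0 -> V=10
t=12: input=4 -> V=0 FIRE
t=13: input=0 -> V=0
t=14: input=2 -> V=8

Answer: 4 6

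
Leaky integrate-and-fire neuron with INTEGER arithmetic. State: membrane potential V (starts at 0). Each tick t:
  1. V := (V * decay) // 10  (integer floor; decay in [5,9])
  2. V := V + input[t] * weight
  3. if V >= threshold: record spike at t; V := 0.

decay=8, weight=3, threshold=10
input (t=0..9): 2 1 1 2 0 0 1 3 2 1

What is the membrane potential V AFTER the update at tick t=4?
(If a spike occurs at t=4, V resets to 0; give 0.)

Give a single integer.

Answer: 0

Derivation:
t=0: input=2 -> V=6
t=1: input=1 -> V=7
t=2: input=1 -> V=8
t=3: input=2 -> V=0 FIRE
t=4: input=0 -> V=0
t=5: input=0 -> V=0
t=6: input=1 -> V=3
t=7: input=3 -> V=0 FIRE
t=8: input=2 -> V=6
t=9: input=1 -> V=7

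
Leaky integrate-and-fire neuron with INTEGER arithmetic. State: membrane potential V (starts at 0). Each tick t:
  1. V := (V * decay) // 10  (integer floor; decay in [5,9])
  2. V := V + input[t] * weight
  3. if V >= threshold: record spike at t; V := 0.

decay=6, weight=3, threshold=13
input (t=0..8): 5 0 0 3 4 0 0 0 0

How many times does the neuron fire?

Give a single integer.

t=0: input=5 -> V=0 FIRE
t=1: input=0 -> V=0
t=2: input=0 -> V=0
t=3: input=3 -> V=9
t=4: input=4 -> V=0 FIRE
t=5: input=0 -> V=0
t=6: input=0 -> V=0
t=7: input=0 -> V=0
t=8: input=0 -> V=0

Answer: 2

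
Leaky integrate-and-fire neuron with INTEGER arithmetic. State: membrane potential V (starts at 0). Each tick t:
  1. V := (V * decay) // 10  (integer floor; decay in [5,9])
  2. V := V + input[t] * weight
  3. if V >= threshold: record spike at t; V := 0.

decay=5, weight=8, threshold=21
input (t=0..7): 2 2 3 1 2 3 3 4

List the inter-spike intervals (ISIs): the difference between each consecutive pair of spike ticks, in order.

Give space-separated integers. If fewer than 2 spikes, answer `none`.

t=0: input=2 -> V=16
t=1: input=2 -> V=0 FIRE
t=2: input=3 -> V=0 FIRE
t=3: input=1 -> V=8
t=4: input=2 -> V=20
t=5: input=3 -> V=0 FIRE
t=6: input=3 -> V=0 FIRE
t=7: input=4 -> V=0 FIRE

Answer: 1 3 1 1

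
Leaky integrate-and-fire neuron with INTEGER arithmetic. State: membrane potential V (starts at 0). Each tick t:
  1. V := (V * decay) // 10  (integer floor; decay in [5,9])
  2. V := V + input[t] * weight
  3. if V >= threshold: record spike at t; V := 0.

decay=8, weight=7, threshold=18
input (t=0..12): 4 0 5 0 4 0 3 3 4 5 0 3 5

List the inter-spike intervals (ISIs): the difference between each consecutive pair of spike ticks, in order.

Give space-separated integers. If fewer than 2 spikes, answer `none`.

Answer: 2 2 2 1 1 1 2 1

Derivation:
t=0: input=4 -> V=0 FIRE
t=1: input=0 -> V=0
t=2: input=5 -> V=0 FIRE
t=3: input=0 -> V=0
t=4: input=4 -> V=0 FIRE
t=5: input=0 -> V=0
t=6: input=3 -> V=0 FIRE
t=7: input=3 -> V=0 FIRE
t=8: input=4 -> V=0 FIRE
t=9: input=5 -> V=0 FIRE
t=10: input=0 -> V=0
t=11: input=3 -> V=0 FIRE
t=12: input=5 -> V=0 FIRE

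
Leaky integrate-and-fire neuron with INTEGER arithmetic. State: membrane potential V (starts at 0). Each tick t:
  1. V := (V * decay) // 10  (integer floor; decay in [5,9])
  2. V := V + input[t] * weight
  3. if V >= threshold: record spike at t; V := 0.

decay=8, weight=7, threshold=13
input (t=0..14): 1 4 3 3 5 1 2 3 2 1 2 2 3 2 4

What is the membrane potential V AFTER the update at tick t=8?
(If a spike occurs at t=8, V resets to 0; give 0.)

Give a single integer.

Answer: 0

Derivation:
t=0: input=1 -> V=7
t=1: input=4 -> V=0 FIRE
t=2: input=3 -> V=0 FIRE
t=3: input=3 -> V=0 FIRE
t=4: input=5 -> V=0 FIRE
t=5: input=1 -> V=7
t=6: input=2 -> V=0 FIRE
t=7: input=3 -> V=0 FIRE
t=8: input=2 -> V=0 FIRE
t=9: input=1 -> V=7
t=10: input=2 -> V=0 FIRE
t=11: input=2 -> V=0 FIRE
t=12: input=3 -> V=0 FIRE
t=13: input=2 -> V=0 FIRE
t=14: input=4 -> V=0 FIRE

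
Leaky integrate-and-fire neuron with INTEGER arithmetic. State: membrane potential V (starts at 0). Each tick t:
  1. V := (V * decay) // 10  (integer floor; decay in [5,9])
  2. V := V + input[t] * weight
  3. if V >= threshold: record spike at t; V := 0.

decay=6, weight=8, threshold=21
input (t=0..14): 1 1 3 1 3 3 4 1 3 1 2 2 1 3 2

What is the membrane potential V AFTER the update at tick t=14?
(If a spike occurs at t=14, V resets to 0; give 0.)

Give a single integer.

t=0: input=1 -> V=8
t=1: input=1 -> V=12
t=2: input=3 -> V=0 FIRE
t=3: input=1 -> V=8
t=4: input=3 -> V=0 FIRE
t=5: input=3 -> V=0 FIRE
t=6: input=4 -> V=0 FIRE
t=7: input=1 -> V=8
t=8: input=3 -> V=0 FIRE
t=9: input=1 -> V=8
t=10: input=2 -> V=20
t=11: input=2 -> V=0 FIRE
t=12: input=1 -> V=8
t=13: input=3 -> V=0 FIRE
t=14: input=2 -> V=16

Answer: 16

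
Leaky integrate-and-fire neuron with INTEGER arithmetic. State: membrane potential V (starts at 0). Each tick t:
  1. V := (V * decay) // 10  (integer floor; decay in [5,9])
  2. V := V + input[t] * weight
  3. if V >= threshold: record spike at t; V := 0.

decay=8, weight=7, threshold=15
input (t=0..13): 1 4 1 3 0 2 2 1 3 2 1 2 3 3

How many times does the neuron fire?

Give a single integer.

t=0: input=1 -> V=7
t=1: input=4 -> V=0 FIRE
t=2: input=1 -> V=7
t=3: input=3 -> V=0 FIRE
t=4: input=0 -> V=0
t=5: input=2 -> V=14
t=6: input=2 -> V=0 FIRE
t=7: input=1 -> V=7
t=8: input=3 -> V=0 FIRE
t=9: input=2 -> V=14
t=10: input=1 -> V=0 FIRE
t=11: input=2 -> V=14
t=12: input=3 -> V=0 FIRE
t=13: input=3 -> V=0 FIRE

Answer: 7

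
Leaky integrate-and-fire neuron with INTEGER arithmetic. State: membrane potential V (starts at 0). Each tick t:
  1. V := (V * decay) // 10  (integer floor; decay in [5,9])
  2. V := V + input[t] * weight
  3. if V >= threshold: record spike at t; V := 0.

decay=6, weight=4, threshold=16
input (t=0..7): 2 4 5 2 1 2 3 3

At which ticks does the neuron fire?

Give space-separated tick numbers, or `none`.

t=0: input=2 -> V=8
t=1: input=4 -> V=0 FIRE
t=2: input=5 -> V=0 FIRE
t=3: input=2 -> V=8
t=4: input=1 -> V=8
t=5: input=2 -> V=12
t=6: input=3 -> V=0 FIRE
t=7: input=3 -> V=12

Answer: 1 2 6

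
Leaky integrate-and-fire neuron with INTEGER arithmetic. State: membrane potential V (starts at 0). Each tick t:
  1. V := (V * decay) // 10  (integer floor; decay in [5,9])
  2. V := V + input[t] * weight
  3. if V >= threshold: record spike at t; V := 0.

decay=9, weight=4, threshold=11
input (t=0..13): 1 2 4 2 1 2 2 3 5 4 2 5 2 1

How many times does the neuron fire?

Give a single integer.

Answer: 9

Derivation:
t=0: input=1 -> V=4
t=1: input=2 -> V=0 FIRE
t=2: input=4 -> V=0 FIRE
t=3: input=2 -> V=8
t=4: input=1 -> V=0 FIRE
t=5: input=2 -> V=8
t=6: input=2 -> V=0 FIRE
t=7: input=3 -> V=0 FIRE
t=8: input=5 -> V=0 FIRE
t=9: input=4 -> V=0 FIRE
t=10: input=2 -> V=8
t=11: input=5 -> V=0 FIRE
t=12: input=2 -> V=8
t=13: input=1 -> V=0 FIRE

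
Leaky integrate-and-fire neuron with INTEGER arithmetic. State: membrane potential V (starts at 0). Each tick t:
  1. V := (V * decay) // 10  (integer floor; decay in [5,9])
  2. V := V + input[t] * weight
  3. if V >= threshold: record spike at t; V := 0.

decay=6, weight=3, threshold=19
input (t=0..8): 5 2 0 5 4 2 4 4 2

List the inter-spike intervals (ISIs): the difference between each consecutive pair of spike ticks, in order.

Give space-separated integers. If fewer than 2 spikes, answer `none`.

Answer: 3

Derivation:
t=0: input=5 -> V=15
t=1: input=2 -> V=15
t=2: input=0 -> V=9
t=3: input=5 -> V=0 FIRE
t=4: input=4 -> V=12
t=5: input=2 -> V=13
t=6: input=4 -> V=0 FIRE
t=7: input=4 -> V=12
t=8: input=2 -> V=13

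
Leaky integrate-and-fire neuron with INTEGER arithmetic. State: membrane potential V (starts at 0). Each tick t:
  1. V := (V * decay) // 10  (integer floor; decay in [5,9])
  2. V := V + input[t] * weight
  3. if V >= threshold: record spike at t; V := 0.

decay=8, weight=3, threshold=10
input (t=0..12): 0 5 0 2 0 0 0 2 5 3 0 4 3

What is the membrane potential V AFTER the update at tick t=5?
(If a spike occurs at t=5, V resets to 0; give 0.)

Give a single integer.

t=0: input=0 -> V=0
t=1: input=5 -> V=0 FIRE
t=2: input=0 -> V=0
t=3: input=2 -> V=6
t=4: input=0 -> V=4
t=5: input=0 -> V=3
t=6: input=0 -> V=2
t=7: input=2 -> V=7
t=8: input=5 -> V=0 FIRE
t=9: input=3 -> V=9
t=10: input=0 -> V=7
t=11: input=4 -> V=0 FIRE
t=12: input=3 -> V=9

Answer: 3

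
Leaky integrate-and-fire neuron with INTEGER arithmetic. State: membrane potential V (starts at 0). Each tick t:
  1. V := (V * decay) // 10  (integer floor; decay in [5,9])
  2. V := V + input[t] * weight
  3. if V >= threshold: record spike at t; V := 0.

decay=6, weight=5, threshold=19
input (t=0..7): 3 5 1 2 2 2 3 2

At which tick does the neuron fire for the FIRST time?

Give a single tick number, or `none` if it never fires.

Answer: 1

Derivation:
t=0: input=3 -> V=15
t=1: input=5 -> V=0 FIRE
t=2: input=1 -> V=5
t=3: input=2 -> V=13
t=4: input=2 -> V=17
t=5: input=2 -> V=0 FIRE
t=6: input=3 -> V=15
t=7: input=2 -> V=0 FIRE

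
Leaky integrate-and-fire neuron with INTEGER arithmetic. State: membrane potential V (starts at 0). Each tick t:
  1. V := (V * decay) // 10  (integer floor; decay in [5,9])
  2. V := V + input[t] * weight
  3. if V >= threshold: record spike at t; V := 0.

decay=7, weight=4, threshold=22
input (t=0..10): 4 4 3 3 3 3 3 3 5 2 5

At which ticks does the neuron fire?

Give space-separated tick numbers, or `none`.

Answer: 1 4 7 9

Derivation:
t=0: input=4 -> V=16
t=1: input=4 -> V=0 FIRE
t=2: input=3 -> V=12
t=3: input=3 -> V=20
t=4: input=3 -> V=0 FIRE
t=5: input=3 -> V=12
t=6: input=3 -> V=20
t=7: input=3 -> V=0 FIRE
t=8: input=5 -> V=20
t=9: input=2 -> V=0 FIRE
t=10: input=5 -> V=20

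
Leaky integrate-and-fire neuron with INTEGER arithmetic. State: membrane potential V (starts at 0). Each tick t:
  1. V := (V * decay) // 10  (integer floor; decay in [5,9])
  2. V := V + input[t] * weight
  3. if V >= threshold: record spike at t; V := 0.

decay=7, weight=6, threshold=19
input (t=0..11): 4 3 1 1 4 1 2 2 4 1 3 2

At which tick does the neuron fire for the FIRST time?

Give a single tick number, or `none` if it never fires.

Answer: 0

Derivation:
t=0: input=4 -> V=0 FIRE
t=1: input=3 -> V=18
t=2: input=1 -> V=18
t=3: input=1 -> V=18
t=4: input=4 -> V=0 FIRE
t=5: input=1 -> V=6
t=6: input=2 -> V=16
t=7: input=2 -> V=0 FIRE
t=8: input=4 -> V=0 FIRE
t=9: input=1 -> V=6
t=10: input=3 -> V=0 FIRE
t=11: input=2 -> V=12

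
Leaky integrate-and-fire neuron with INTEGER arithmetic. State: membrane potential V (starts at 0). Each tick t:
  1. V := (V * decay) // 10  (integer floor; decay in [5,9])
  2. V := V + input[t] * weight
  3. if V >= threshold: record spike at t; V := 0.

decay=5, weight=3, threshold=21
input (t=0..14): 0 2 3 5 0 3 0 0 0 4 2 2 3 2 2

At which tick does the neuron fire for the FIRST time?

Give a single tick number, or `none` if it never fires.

t=0: input=0 -> V=0
t=1: input=2 -> V=6
t=2: input=3 -> V=12
t=3: input=5 -> V=0 FIRE
t=4: input=0 -> V=0
t=5: input=3 -> V=9
t=6: input=0 -> V=4
t=7: input=0 -> V=2
t=8: input=0 -> V=1
t=9: input=4 -> V=12
t=10: input=2 -> V=12
t=11: input=2 -> V=12
t=12: input=3 -> V=15
t=13: input=2 -> V=13
t=14: input=2 -> V=12

Answer: 3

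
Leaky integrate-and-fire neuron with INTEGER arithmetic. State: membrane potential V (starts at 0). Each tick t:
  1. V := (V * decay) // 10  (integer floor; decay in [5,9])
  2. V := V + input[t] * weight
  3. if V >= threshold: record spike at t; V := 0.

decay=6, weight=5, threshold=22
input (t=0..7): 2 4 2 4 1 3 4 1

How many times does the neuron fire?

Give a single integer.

Answer: 3

Derivation:
t=0: input=2 -> V=10
t=1: input=4 -> V=0 FIRE
t=2: input=2 -> V=10
t=3: input=4 -> V=0 FIRE
t=4: input=1 -> V=5
t=5: input=3 -> V=18
t=6: input=4 -> V=0 FIRE
t=7: input=1 -> V=5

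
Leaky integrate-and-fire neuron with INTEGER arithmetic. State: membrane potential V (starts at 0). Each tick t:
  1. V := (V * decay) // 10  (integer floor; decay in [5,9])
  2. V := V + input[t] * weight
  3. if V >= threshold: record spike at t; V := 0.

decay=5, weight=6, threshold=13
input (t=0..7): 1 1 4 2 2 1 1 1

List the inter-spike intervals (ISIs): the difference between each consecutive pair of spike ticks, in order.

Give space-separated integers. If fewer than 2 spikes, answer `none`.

Answer: 2

Derivation:
t=0: input=1 -> V=6
t=1: input=1 -> V=9
t=2: input=4 -> V=0 FIRE
t=3: input=2 -> V=12
t=4: input=2 -> V=0 FIRE
t=5: input=1 -> V=6
t=6: input=1 -> V=9
t=7: input=1 -> V=10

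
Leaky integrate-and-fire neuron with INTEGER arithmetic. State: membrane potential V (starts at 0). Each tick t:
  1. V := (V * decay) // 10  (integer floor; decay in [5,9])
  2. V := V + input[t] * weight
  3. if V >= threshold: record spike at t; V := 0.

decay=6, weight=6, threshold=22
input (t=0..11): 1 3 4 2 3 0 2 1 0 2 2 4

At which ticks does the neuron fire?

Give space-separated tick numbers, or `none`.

Answer: 2 4 11

Derivation:
t=0: input=1 -> V=6
t=1: input=3 -> V=21
t=2: input=4 -> V=0 FIRE
t=3: input=2 -> V=12
t=4: input=3 -> V=0 FIRE
t=5: input=0 -> V=0
t=6: input=2 -> V=12
t=7: input=1 -> V=13
t=8: input=0 -> V=7
t=9: input=2 -> V=16
t=10: input=2 -> V=21
t=11: input=4 -> V=0 FIRE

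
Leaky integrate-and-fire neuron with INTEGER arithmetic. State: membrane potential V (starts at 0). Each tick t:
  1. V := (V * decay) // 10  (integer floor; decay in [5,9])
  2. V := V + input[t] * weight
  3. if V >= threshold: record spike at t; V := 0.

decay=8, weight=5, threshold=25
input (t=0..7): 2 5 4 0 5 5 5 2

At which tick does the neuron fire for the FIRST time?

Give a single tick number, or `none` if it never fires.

t=0: input=2 -> V=10
t=1: input=5 -> V=0 FIRE
t=2: input=4 -> V=20
t=3: input=0 -> V=16
t=4: input=5 -> V=0 FIRE
t=5: input=5 -> V=0 FIRE
t=6: input=5 -> V=0 FIRE
t=7: input=2 -> V=10

Answer: 1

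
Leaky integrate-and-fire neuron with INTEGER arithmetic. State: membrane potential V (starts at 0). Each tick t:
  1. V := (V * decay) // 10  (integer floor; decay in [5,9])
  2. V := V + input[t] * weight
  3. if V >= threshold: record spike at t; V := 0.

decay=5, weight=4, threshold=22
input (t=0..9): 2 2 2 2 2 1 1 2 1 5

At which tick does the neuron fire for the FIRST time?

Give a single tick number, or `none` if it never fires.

Answer: 9

Derivation:
t=0: input=2 -> V=8
t=1: input=2 -> V=12
t=2: input=2 -> V=14
t=3: input=2 -> V=15
t=4: input=2 -> V=15
t=5: input=1 -> V=11
t=6: input=1 -> V=9
t=7: input=2 -> V=12
t=8: input=1 -> V=10
t=9: input=5 -> V=0 FIRE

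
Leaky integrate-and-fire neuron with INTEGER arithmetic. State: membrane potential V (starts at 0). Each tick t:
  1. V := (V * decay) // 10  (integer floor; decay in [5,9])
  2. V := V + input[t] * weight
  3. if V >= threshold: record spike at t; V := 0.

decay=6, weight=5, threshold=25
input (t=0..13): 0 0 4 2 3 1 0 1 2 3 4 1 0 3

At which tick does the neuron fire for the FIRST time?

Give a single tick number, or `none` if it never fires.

Answer: 4

Derivation:
t=0: input=0 -> V=0
t=1: input=0 -> V=0
t=2: input=4 -> V=20
t=3: input=2 -> V=22
t=4: input=3 -> V=0 FIRE
t=5: input=1 -> V=5
t=6: input=0 -> V=3
t=7: input=1 -> V=6
t=8: input=2 -> V=13
t=9: input=3 -> V=22
t=10: input=4 -> V=0 FIRE
t=11: input=1 -> V=5
t=12: input=0 -> V=3
t=13: input=3 -> V=16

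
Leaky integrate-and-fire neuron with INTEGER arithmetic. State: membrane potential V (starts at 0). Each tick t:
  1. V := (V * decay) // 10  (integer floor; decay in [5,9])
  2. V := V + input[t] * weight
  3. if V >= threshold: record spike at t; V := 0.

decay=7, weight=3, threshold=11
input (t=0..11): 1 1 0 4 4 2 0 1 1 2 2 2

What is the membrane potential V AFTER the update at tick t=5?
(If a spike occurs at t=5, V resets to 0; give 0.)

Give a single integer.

Answer: 6

Derivation:
t=0: input=1 -> V=3
t=1: input=1 -> V=5
t=2: input=0 -> V=3
t=3: input=4 -> V=0 FIRE
t=4: input=4 -> V=0 FIRE
t=5: input=2 -> V=6
t=6: input=0 -> V=4
t=7: input=1 -> V=5
t=8: input=1 -> V=6
t=9: input=2 -> V=10
t=10: input=2 -> V=0 FIRE
t=11: input=2 -> V=6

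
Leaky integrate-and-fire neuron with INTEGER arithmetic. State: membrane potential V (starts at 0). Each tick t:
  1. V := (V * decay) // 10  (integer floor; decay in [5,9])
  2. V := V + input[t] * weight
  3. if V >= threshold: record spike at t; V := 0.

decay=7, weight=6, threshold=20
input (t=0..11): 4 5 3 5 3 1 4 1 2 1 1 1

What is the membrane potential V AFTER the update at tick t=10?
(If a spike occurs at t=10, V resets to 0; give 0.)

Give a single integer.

Answer: 17

Derivation:
t=0: input=4 -> V=0 FIRE
t=1: input=5 -> V=0 FIRE
t=2: input=3 -> V=18
t=3: input=5 -> V=0 FIRE
t=4: input=3 -> V=18
t=5: input=1 -> V=18
t=6: input=4 -> V=0 FIRE
t=7: input=1 -> V=6
t=8: input=2 -> V=16
t=9: input=1 -> V=17
t=10: input=1 -> V=17
t=11: input=1 -> V=17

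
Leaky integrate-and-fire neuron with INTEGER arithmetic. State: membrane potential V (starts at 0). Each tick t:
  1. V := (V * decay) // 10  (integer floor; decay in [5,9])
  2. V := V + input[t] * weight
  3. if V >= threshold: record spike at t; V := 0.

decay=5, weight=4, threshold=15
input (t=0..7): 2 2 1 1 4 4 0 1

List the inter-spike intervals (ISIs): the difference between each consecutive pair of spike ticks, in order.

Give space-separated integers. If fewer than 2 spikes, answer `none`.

Answer: 1

Derivation:
t=0: input=2 -> V=8
t=1: input=2 -> V=12
t=2: input=1 -> V=10
t=3: input=1 -> V=9
t=4: input=4 -> V=0 FIRE
t=5: input=4 -> V=0 FIRE
t=6: input=0 -> V=0
t=7: input=1 -> V=4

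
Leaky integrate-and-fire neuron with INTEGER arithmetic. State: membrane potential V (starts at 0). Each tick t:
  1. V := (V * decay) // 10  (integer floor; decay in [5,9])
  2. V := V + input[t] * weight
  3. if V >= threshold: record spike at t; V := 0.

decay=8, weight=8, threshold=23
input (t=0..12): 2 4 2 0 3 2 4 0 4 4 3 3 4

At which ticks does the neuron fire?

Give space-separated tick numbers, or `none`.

t=0: input=2 -> V=16
t=1: input=4 -> V=0 FIRE
t=2: input=2 -> V=16
t=3: input=0 -> V=12
t=4: input=3 -> V=0 FIRE
t=5: input=2 -> V=16
t=6: input=4 -> V=0 FIRE
t=7: input=0 -> V=0
t=8: input=4 -> V=0 FIRE
t=9: input=4 -> V=0 FIRE
t=10: input=3 -> V=0 FIRE
t=11: input=3 -> V=0 FIRE
t=12: input=4 -> V=0 FIRE

Answer: 1 4 6 8 9 10 11 12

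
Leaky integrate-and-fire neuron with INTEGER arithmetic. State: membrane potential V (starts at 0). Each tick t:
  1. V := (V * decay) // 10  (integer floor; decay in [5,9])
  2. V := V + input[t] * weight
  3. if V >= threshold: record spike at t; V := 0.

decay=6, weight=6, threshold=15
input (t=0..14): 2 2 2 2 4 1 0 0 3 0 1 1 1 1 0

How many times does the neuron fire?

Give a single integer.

Answer: 4

Derivation:
t=0: input=2 -> V=12
t=1: input=2 -> V=0 FIRE
t=2: input=2 -> V=12
t=3: input=2 -> V=0 FIRE
t=4: input=4 -> V=0 FIRE
t=5: input=1 -> V=6
t=6: input=0 -> V=3
t=7: input=0 -> V=1
t=8: input=3 -> V=0 FIRE
t=9: input=0 -> V=0
t=10: input=1 -> V=6
t=11: input=1 -> V=9
t=12: input=1 -> V=11
t=13: input=1 -> V=12
t=14: input=0 -> V=7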